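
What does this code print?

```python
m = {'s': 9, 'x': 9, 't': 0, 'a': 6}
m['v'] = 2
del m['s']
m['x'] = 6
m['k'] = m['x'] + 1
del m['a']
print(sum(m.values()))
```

m['v'] = 2 → {'s': 9, 'x': 9, 't': 0, 'a': 6, 'v': 2}
del 's' → {'x': 9, 't': 0, 'a': 6, 'v': 2}
m['x'] = 6 → {'x': 6, 't': 0, 'a': 6, 'v': 2}
m['k'] = m['x']+1 = 7 → {'x': 6, 't': 0, 'a': 6, 'v': 2, 'k': 7}
del 'a' → {'x': 6, 't': 0, 'v': 2, 'k': 7}
sum of values = 15

15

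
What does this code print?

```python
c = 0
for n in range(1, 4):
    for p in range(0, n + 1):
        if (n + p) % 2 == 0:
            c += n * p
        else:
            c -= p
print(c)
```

14

n=1,p=0: odd sum, c = 0-0 = 0
n=1,p=1: even sum, c = 0+1 = 1
n=2,p=0: even sum, c = 1+0 = 1
n=2,p=1: odd sum, c = 1-1 = 0
n=2,p=2: even sum, c = 0+4 = 4
n=3,p=0: odd sum, c = 4-0 = 4
n=3,p=1: even sum, c = 4+3 = 7
n=3,p=2: odd sum, c = 7-2 = 5
n=3,p=3: even sum, c = 5+9 = 14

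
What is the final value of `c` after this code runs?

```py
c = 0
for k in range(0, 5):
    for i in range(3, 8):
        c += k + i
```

175

k=0,i=3: c = 0+3 = 3
k=0,i=4: c = 3+4 = 7
k=0,i=5: c = 7+5 = 12
k=0,i=6: c = 12+6 = 18
k=0,i=7: c = 18+7 = 25
k=1,i=3: c = 25+4 = 29
k=1,i=4: c = 29+5 = 34
k=1,i=5: c = 34+6 = 40
k=1,i=6: c = 40+7 = 47
k=1,i=7: c = 47+8 = 55
k=2,i=3: c = 55+5 = 60
k=2,i=4: c = 60+6 = 66
k=2,i=5: c = 66+7 = 73
k=2,i=6: c = 73+8 = 81
k=2,i=7: c = 81+9 = 90
k=3,i=3: c = 90+6 = 96
k=3,i=4: c = 96+7 = 103
k=3,i=5: c = 103+8 = 111
k=3,i=6: c = 111+9 = 120
k=3,i=7: c = 120+10 = 130
k=4,i=3: c = 130+7 = 137
k=4,i=4: c = 137+8 = 145
k=4,i=5: c = 145+9 = 154
k=4,i=6: c = 154+10 = 164
k=4,i=7: c = 164+11 = 175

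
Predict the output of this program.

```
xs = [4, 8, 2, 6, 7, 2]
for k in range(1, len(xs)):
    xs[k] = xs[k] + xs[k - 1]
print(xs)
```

[4, 12, 14, 20, 27, 29]

k=1: xs[1] = 8+4 = 12 → [4, 12, 2, 6, 7, 2]
k=2: xs[2] = 2+12 = 14 → [4, 12, 14, 6, 7, 2]
k=3: xs[3] = 6+14 = 20 → [4, 12, 14, 20, 7, 2]
k=4: xs[4] = 7+20 = 27 → [4, 12, 14, 20, 27, 2]
k=5: xs[5] = 2+27 = 29 → [4, 12, 14, 20, 27, 29]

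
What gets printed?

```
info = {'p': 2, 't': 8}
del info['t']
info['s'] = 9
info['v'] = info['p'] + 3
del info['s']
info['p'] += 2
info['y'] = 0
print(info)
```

del 't' → {'p': 2}
info['s'] = 9 → {'p': 2, 's': 9}
info['v'] = info['p']+3 = 5 → {'p': 2, 's': 9, 'v': 5}
del 's' → {'p': 2, 'v': 5}
info['p'] = 2+2 = 4 → {'p': 4, 'v': 5}
info['y'] = 0 → {'p': 4, 'v': 5, 'y': 0}

{'p': 4, 'v': 5, 'y': 0}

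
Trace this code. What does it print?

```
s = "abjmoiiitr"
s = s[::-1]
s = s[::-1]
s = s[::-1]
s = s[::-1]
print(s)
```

reverse → 'rtiiiomjba'
reverse → 'abjmoiiitr'
reverse → 'rtiiiomjba'
reverse → 'abjmoiiitr'

abjmoiiitr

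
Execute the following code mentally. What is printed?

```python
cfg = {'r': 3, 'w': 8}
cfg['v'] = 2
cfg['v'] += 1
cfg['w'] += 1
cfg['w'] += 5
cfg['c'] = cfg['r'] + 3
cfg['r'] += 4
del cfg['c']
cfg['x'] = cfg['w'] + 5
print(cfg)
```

{'r': 7, 'w': 14, 'v': 3, 'x': 19}

cfg['v'] = 2 → {'r': 3, 'w': 8, 'v': 2}
cfg['v'] = 2+1 = 3 → {'r': 3, 'w': 8, 'v': 3}
cfg['w'] = 8+1 = 9 → {'r': 3, 'w': 9, 'v': 3}
cfg['w'] = 9+5 = 14 → {'r': 3, 'w': 14, 'v': 3}
cfg['c'] = cfg['r']+3 = 6 → {'r': 3, 'w': 14, 'v': 3, 'c': 6}
cfg['r'] = 3+4 = 7 → {'r': 7, 'w': 14, 'v': 3, 'c': 6}
del 'c' → {'r': 7, 'w': 14, 'v': 3}
cfg['x'] = cfg['w']+5 = 19 → {'r': 7, 'w': 14, 'v': 3, 'x': 19}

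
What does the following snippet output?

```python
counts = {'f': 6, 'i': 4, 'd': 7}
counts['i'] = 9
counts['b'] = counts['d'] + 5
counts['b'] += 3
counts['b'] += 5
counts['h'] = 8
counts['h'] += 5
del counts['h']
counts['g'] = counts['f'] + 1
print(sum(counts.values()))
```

counts['i'] = 9 → {'f': 6, 'i': 9, 'd': 7}
counts['b'] = counts['d']+5 = 12 → {'f': 6, 'i': 9, 'd': 7, 'b': 12}
counts['b'] = 12+3 = 15 → {'f': 6, 'i': 9, 'd': 7, 'b': 15}
counts['b'] = 15+5 = 20 → {'f': 6, 'i': 9, 'd': 7, 'b': 20}
counts['h'] = 8 → {'f': 6, 'i': 9, 'd': 7, 'b': 20, 'h': 8}
counts['h'] = 8+5 = 13 → {'f': 6, 'i': 9, 'd': 7, 'b': 20, 'h': 13}
del 'h' → {'f': 6, 'i': 9, 'd': 7, 'b': 20}
counts['g'] = counts['f']+1 = 7 → {'f': 6, 'i': 9, 'd': 7, 'b': 20, 'g': 7}
sum of values = 49

49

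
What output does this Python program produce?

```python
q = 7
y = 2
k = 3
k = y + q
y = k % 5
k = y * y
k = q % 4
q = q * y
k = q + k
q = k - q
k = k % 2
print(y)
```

k = 2+7 = 9
y = 9%5 = 4
k = 4*4 = 16
k = 7%4 = 3
q = 7*4 = 28
k = 28+3 = 31
q = 31-28 = 3
k = 31%2 = 1

4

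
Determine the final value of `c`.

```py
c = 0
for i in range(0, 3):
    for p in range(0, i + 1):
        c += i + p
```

i=0,p=0: c = 0+0 = 0
i=1,p=0: c = 0+1 = 1
i=1,p=1: c = 1+2 = 3
i=2,p=0: c = 3+2 = 5
i=2,p=1: c = 5+3 = 8
i=2,p=2: c = 8+4 = 12

12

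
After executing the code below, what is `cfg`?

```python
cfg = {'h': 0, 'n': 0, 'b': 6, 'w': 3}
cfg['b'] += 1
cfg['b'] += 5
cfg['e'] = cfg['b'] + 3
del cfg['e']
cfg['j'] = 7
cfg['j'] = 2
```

{'h': 0, 'n': 0, 'b': 12, 'w': 3, 'j': 2}

cfg['b'] = 6+1 = 7 → {'h': 0, 'n': 0, 'b': 7, 'w': 3}
cfg['b'] = 7+5 = 12 → {'h': 0, 'n': 0, 'b': 12, 'w': 3}
cfg['e'] = cfg['b']+3 = 15 → {'h': 0, 'n': 0, 'b': 12, 'w': 3, 'e': 15}
del 'e' → {'h': 0, 'n': 0, 'b': 12, 'w': 3}
cfg['j'] = 7 → {'h': 0, 'n': 0, 'b': 12, 'w': 3, 'j': 7}
cfg['j'] = 2 → {'h': 0, 'n': 0, 'b': 12, 'w': 3, 'j': 2}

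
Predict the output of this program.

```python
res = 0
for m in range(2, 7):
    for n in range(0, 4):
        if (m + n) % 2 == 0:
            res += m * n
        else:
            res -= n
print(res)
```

m=2,n=0: even sum, res = 0+0 = 0
m=2,n=1: odd sum, res = 0-1 = -1
m=2,n=2: even sum, res = (-1)+4 = 3
m=2,n=3: odd sum, res = 3-3 = 0
m=3,n=0: odd sum, res = 0-0 = 0
m=3,n=1: even sum, res = 0+3 = 3
m=3,n=2: odd sum, res = 3-2 = 1
m=3,n=3: even sum, res = 1+9 = 10
m=4,n=0: even sum, res = 10+0 = 10
m=4,n=1: odd sum, res = 10-1 = 9
m=4,n=2: even sum, res = 9+8 = 17
m=4,n=3: odd sum, res = 17-3 = 14
m=5,n=0: odd sum, res = 14-0 = 14
m=5,n=1: even sum, res = 14+5 = 19
m=5,n=2: odd sum, res = 19-2 = 17
m=5,n=3: even sum, res = 17+15 = 32
m=6,n=0: even sum, res = 32+0 = 32
m=6,n=1: odd sum, res = 32-1 = 31
m=6,n=2: even sum, res = 31+12 = 43
m=6,n=3: odd sum, res = 43-3 = 40

40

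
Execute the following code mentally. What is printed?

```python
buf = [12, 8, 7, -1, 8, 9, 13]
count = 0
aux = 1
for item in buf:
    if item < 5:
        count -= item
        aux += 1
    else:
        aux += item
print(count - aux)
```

item=12: not <5; aux=13
item=8: not <5; aux=21
item=7: not <5; aux=28
item=-1: <5, count = 0-(-1) = 1; aux=29
item=8: not <5; aux=37
item=9: not <5; aux=46
item=13: not <5; aux=59
count-aux = 1-59 = -58

-58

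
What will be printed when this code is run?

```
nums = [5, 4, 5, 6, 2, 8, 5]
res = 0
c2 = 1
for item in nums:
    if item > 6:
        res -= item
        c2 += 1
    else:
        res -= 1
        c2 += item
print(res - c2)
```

item=5: not >6, res = 0-1 = -1; c2=6
item=4: not >6, res = (-1)-1 = -2; c2=10
item=5: not >6, res = (-2)-1 = -3; c2=15
item=6: not >6, res = (-3)-1 = -4; c2=21
item=2: not >6, res = (-4)-1 = -5; c2=23
item=8: >6, res = (-5)-8 = -13; c2=24
item=5: not >6, res = (-13)-1 = -14; c2=29
res-c2 = (-14)-29 = -43

-43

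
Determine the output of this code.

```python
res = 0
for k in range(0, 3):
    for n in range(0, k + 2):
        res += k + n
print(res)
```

k=0,n=0: res = 0+0 = 0
k=0,n=1: res = 0+1 = 1
k=1,n=0: res = 1+1 = 2
k=1,n=1: res = 2+2 = 4
k=1,n=2: res = 4+3 = 7
k=2,n=0: res = 7+2 = 9
k=2,n=1: res = 9+3 = 12
k=2,n=2: res = 12+4 = 16
k=2,n=3: res = 16+5 = 21

21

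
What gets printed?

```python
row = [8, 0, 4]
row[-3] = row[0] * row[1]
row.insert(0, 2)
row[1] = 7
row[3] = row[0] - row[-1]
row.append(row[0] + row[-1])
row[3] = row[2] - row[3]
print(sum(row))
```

row[-3] = row[0]*row[1] = 8*0 = 0 → [0, 0, 4]
insert 2 at 0 → [2, 0, 0, 4]
row[1] = 7 → [2, 7, 0, 4]
row[3] = row[0]-row[-1] = 2-4 = -2 → [2, 7, 0, -2]
append row[0]+row[-1] = 2+(-2) = 0 → [2, 7, 0, -2, 0]
row[3] = row[2]-row[3] = 0-(-2) = 2 → [2, 7, 0, 2, 0]
sum = 11

11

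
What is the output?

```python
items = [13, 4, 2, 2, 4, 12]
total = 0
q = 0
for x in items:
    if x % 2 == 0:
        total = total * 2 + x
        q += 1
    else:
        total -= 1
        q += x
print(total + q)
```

94

x=13: not even, total = 0-1 = -1; q=13
x=4: even, total = (-1)*2+4 = 2; q=14
x=2: even, total = 2*2+2 = 6; q=15
x=2: even, total = 6*2+2 = 14; q=16
x=4: even, total = 14*2+4 = 32; q=17
x=12: even, total = 32*2+12 = 76; q=18
total+q = 76+18 = 94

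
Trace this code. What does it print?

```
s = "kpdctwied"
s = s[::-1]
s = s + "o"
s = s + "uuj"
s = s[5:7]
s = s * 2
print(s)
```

cdcd

reverse → 'deiwtcdpk'
+ 'o' → 'deiwtcdpko'
+ 'uuj' → 'deiwtcdpkouuj'
slice [5:7] → 'cd'
repeat ×2 → 'cdcd'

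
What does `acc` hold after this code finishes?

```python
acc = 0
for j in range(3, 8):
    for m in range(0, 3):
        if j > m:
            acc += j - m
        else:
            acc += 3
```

j=3,m=0: 3>0, acc = 0+3 = 3
j=3,m=1: 3>1, acc = 3+2 = 5
j=3,m=2: 3>2, acc = 5+1 = 6
j=4,m=0: 4>0, acc = 6+4 = 10
j=4,m=1: 4>1, acc = 10+3 = 13
j=4,m=2: 4>2, acc = 13+2 = 15
j=5,m=0: 5>0, acc = 15+5 = 20
j=5,m=1: 5>1, acc = 20+4 = 24
j=5,m=2: 5>2, acc = 24+3 = 27
j=6,m=0: 6>0, acc = 27+6 = 33
j=6,m=1: 6>1, acc = 33+5 = 38
j=6,m=2: 6>2, acc = 38+4 = 42
j=7,m=0: 7>0, acc = 42+7 = 49
j=7,m=1: 7>1, acc = 49+6 = 55
j=7,m=2: 7>2, acc = 55+5 = 60

60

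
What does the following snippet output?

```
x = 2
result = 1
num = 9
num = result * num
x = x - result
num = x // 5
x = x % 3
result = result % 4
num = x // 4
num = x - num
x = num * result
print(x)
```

num = 1*9 = 9
x = 2-1 = 1
num = 1//5 = 0
x = 1%3 = 1
result = 1%4 = 1
num = 1//4 = 0
num = 1-0 = 1
x = 1*1 = 1

1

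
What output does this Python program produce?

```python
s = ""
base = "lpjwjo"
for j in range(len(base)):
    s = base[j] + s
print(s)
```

j=0: prepend 'l' → 'l'
j=1: prepend 'p' → 'pl'
j=2: prepend 'j' → 'jpl'
j=3: prepend 'w' → 'wjpl'
j=4: prepend 'j' → 'jwjpl'
j=5: prepend 'o' → 'ojwjpl'

ojwjpl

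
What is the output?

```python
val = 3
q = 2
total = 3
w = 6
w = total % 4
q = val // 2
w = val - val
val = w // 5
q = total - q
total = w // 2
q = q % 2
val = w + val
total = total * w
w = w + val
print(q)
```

0

w = 3%4 = 3
q = 3//2 = 1
w = 3-3 = 0
val = 0//5 = 0
q = 3-1 = 2
total = 0//2 = 0
q = 2%2 = 0
val = 0+0 = 0
total = 0*0 = 0
w = 0+0 = 0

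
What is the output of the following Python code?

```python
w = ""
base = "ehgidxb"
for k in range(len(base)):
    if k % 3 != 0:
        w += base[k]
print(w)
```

hgdx

k=0: skip
k=1: add 'h' → 'h'
k=2: add 'g' → 'hg'
k=3: skip
k=4: add 'd' → 'hgd'
k=5: add 'x' → 'hgdx'
k=6: skip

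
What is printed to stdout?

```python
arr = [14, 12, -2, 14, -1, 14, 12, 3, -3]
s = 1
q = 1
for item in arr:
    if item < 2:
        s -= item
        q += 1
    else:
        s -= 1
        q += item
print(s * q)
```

item=14: not <2, s = 1-1 = 0; q=15
item=12: not <2, s = 0-1 = -1; q=27
item=-2: <2, s = (-1)-(-2) = 1; q=28
item=14: not <2, s = 1-1 = 0; q=42
item=-1: <2, s = 0-(-1) = 1; q=43
item=14: not <2, s = 1-1 = 0; q=57
item=12: not <2, s = 0-1 = -1; q=69
item=3: not <2, s = (-1)-1 = -2; q=72
item=-3: <2, s = (-2)-(-3) = 1; q=73
s*q = 1*73 = 73

73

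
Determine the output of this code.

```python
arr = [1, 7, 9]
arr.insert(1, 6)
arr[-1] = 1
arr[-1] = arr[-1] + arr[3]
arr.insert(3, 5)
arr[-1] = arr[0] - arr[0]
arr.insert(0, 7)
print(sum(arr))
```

26

insert 6 at 1 → [1, 6, 7, 9]
arr[-1] = 1 → [1, 6, 7, 1]
arr[-1] = arr[-1]+arr[3] = 1+1 = 2 → [1, 6, 7, 2]
insert 5 at 3 → [1, 6, 7, 5, 2]
arr[-1] = arr[0]-arr[0] = 1-1 = 0 → [1, 6, 7, 5, 0]
insert 7 at 0 → [7, 1, 6, 7, 5, 0]
sum = 26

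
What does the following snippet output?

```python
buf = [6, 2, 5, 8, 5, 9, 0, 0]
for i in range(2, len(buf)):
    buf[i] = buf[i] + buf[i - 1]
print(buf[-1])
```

29

i=2: buf[2] = 5+2 = 7 → [6, 2, 7, 8, 5, 9, 0, 0]
i=3: buf[3] = 8+7 = 15 → [6, 2, 7, 15, 5, 9, 0, 0]
i=4: buf[4] = 5+15 = 20 → [6, 2, 7, 15, 20, 9, 0, 0]
i=5: buf[5] = 9+20 = 29 → [6, 2, 7, 15, 20, 29, 0, 0]
i=6: buf[6] = 0+29 = 29 → [6, 2, 7, 15, 20, 29, 29, 0]
i=7: buf[7] = 0+29 = 29 → [6, 2, 7, 15, 20, 29, 29, 29]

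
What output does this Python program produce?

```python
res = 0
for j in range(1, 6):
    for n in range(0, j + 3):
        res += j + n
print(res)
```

j=1,n=0: res = 0+1 = 1
j=1,n=1: res = 1+2 = 3
j=1,n=2: res = 3+3 = 6
j=1,n=3: res = 6+4 = 10
j=2,n=0: res = 10+2 = 12
j=2,n=1: res = 12+3 = 15
j=2,n=2: res = 15+4 = 19
j=2,n=3: res = 19+5 = 24
j=2,n=4: res = 24+6 = 30
j=3,n=0: res = 30+3 = 33
j=3,n=1: res = 33+4 = 37
j=3,n=2: res = 37+5 = 42
j=3,n=3: res = 42+6 = 48
j=3,n=4: res = 48+7 = 55
j=3,n=5: res = 55+8 = 63
j=4,n=0: res = 63+4 = 67
j=4,n=1: res = 67+5 = 72
j=4,n=2: res = 72+6 = 78
j=4,n=3: res = 78+7 = 85
j=4,n=4: res = 85+8 = 93
j=4,n=5: res = 93+9 = 102
j=4,n=6: res = 102+10 = 112
j=5,n=0: res = 112+5 = 117
j=5,n=1: res = 117+6 = 123
j=5,n=2: res = 123+7 = 130
j=5,n=3: res = 130+8 = 138
j=5,n=4: res = 138+9 = 147
j=5,n=5: res = 147+10 = 157
j=5,n=6: res = 157+11 = 168
j=5,n=7: res = 168+12 = 180

180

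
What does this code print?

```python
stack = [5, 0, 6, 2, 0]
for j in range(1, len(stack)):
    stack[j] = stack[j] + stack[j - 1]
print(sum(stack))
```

47

j=1: stack[1] = 0+5 = 5 → [5, 5, 6, 2, 0]
j=2: stack[2] = 6+5 = 11 → [5, 5, 11, 2, 0]
j=3: stack[3] = 2+11 = 13 → [5, 5, 11, 13, 0]
j=4: stack[4] = 0+13 = 13 → [5, 5, 11, 13, 13]
sum = 47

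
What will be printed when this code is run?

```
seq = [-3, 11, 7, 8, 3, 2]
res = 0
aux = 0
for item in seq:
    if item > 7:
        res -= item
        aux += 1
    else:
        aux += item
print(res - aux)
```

-30

item=-3: not >7; aux=-3
item=11: >7, res = 0-11 = -11; aux=-2
item=7: not >7; aux=5
item=8: >7, res = (-11)-8 = -19; aux=6
item=3: not >7; aux=9
item=2: not >7; aux=11
res-aux = (-19)-11 = -30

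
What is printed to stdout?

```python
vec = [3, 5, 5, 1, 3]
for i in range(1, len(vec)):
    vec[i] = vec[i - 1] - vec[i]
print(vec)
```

[3, -2, -7, -8, -11]

i=1: vec[1] = 3-5 = -2 → [3, -2, 5, 1, 3]
i=2: vec[2] = (-2)-5 = -7 → [3, -2, -7, 1, 3]
i=3: vec[3] = (-7)-1 = -8 → [3, -2, -7, -8, 3]
i=4: vec[4] = (-8)-3 = -11 → [3, -2, -7, -8, -11]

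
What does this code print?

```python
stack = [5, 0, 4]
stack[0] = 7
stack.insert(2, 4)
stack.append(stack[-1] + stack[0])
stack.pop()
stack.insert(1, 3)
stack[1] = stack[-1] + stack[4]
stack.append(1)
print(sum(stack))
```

24

stack[0] = 7 → [7, 0, 4]
insert 4 at 2 → [7, 0, 4, 4]
append stack[-1]+stack[0] = 4+7 = 11 → [7, 0, 4, 4, 11]
pop() removes 11 → [7, 0, 4, 4]
insert 3 at 1 → [7, 3, 0, 4, 4]
stack[1] = stack[-1]+stack[4] = 4+4 = 8 → [7, 8, 0, 4, 4]
append 1 → [7, 8, 0, 4, 4, 1]
sum = 24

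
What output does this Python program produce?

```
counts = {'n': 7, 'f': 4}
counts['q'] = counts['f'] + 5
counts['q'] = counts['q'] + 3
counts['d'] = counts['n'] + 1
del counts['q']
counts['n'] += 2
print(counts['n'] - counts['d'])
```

1

counts['q'] = counts['f']+5 = 9 → {'n': 7, 'f': 4, 'q': 9}
counts['q'] = counts['q']+3 = 12 → {'n': 7, 'f': 4, 'q': 12}
counts['d'] = counts['n']+1 = 8 → {'n': 7, 'f': 4, 'q': 12, 'd': 8}
del 'q' → {'n': 7, 'f': 4, 'd': 8}
counts['n'] = 7+2 = 9 → {'n': 9, 'f': 4, 'd': 8}
counts['n']-counts['d'] = 9-8 = 1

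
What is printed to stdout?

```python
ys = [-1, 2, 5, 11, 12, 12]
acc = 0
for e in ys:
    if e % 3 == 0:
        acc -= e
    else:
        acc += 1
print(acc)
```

e=-1: not %3==0, acc = 0+1 = 1
e=2: not %3==0, acc = 1+1 = 2
e=5: not %3==0, acc = 2+1 = 3
e=11: not %3==0, acc = 3+1 = 4
e=12: %3==0, acc = 4-12 = -8
e=12: %3==0, acc = (-8)-12 = -20

-20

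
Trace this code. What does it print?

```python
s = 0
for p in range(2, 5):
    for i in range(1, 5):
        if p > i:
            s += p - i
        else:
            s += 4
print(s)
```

p=2,i=1: 2>1, s = 0+1 = 1
p=2,i=2: not 2>2, s = 1+4 = 5
p=2,i=3: not 2>3, s = 5+4 = 9
p=2,i=4: not 2>4, s = 9+4 = 13
p=3,i=1: 3>1, s = 13+2 = 15
p=3,i=2: 3>2, s = 15+1 = 16
p=3,i=3: not 3>3, s = 16+4 = 20
p=3,i=4: not 3>4, s = 20+4 = 24
p=4,i=1: 4>1, s = 24+3 = 27
p=4,i=2: 4>2, s = 27+2 = 29
p=4,i=3: 4>3, s = 29+1 = 30
p=4,i=4: not 4>4, s = 30+4 = 34

34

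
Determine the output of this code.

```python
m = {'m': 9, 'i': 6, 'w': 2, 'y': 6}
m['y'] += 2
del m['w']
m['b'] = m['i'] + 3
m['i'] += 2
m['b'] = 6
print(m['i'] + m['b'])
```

14

m['y'] = 6+2 = 8 → {'m': 9, 'i': 6, 'w': 2, 'y': 8}
del 'w' → {'m': 9, 'i': 6, 'y': 8}
m['b'] = m['i']+3 = 9 → {'m': 9, 'i': 6, 'y': 8, 'b': 9}
m['i'] = 6+2 = 8 → {'m': 9, 'i': 8, 'y': 8, 'b': 9}
m['b'] = 6 → {'m': 9, 'i': 8, 'y': 8, 'b': 6}
m['i']+m['b'] = 8+6 = 14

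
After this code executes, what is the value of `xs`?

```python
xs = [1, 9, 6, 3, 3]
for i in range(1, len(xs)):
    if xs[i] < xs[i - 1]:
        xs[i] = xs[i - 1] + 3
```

[1, 9, 12, 15, 18]

i=1: 9>=1, unchanged → [1, 9, 6, 3, 3]
i=2: 6<9, xs[2] = 9+3 = 12 → [1, 9, 12, 3, 3]
i=3: 3<12, xs[3] = 12+3 = 15 → [1, 9, 12, 15, 3]
i=4: 3<15, xs[4] = 15+3 = 18 → [1, 9, 12, 15, 18]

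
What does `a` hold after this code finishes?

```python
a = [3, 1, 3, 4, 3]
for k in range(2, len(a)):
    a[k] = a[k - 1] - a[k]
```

[3, 1, -2, -6, -9]

k=2: a[2] = 1-3 = -2 → [3, 1, -2, 4, 3]
k=3: a[3] = (-2)-4 = -6 → [3, 1, -2, -6, 3]
k=4: a[4] = (-6)-3 = -9 → [3, 1, -2, -6, -9]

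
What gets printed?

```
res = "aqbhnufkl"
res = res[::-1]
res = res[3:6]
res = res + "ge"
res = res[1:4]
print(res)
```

nhg

reverse → 'lkfunhbqa'
slice [3:6] → 'unh'
+ 'ge' → 'unhge'
slice [1:4] → 'nhg'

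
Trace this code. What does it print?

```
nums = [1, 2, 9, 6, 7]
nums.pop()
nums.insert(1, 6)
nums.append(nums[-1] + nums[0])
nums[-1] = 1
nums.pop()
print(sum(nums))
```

24

pop() removes 7 → [1, 2, 9, 6]
insert 6 at 1 → [1, 6, 2, 9, 6]
append nums[-1]+nums[0] = 6+1 = 7 → [1, 6, 2, 9, 6, 7]
nums[-1] = 1 → [1, 6, 2, 9, 6, 1]
pop() removes 1 → [1, 6, 2, 9, 6]
sum = 24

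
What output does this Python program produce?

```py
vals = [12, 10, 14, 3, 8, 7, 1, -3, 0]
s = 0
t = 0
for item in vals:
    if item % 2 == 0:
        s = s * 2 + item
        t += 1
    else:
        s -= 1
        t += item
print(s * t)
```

4342

item=12: even, s = 0*2+12 = 12; t=1
item=10: even, s = 12*2+10 = 34; t=2
item=14: even, s = 34*2+14 = 82; t=3
item=3: not even, s = 82-1 = 81; t=6
item=8: even, s = 81*2+8 = 170; t=7
item=7: not even, s = 170-1 = 169; t=14
item=1: not even, s = 169-1 = 168; t=15
item=-3: not even, s = 168-1 = 167; t=12
item=0: even, s = 167*2+0 = 334; t=13
s*t = 334*13 = 4342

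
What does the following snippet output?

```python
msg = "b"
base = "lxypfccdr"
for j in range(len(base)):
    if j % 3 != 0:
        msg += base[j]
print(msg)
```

j=0: skip
j=1: add 'x' → 'bx'
j=2: add 'y' → 'bxy'
j=3: skip
j=4: add 'f' → 'bxyf'
j=5: add 'c' → 'bxyfc'
j=6: skip
j=7: add 'd' → 'bxyfcd'
j=8: add 'r' → 'bxyfcdr'

bxyfcdr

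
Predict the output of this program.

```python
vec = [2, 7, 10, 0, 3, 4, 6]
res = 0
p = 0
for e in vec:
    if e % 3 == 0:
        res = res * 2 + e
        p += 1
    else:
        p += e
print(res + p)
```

e=2: not %3==0; p=2
e=7: not %3==0; p=9
e=10: not %3==0; p=19
e=0: %3==0, res = 0*2+0 = 0; p=20
e=3: %3==0, res = 0*2+3 = 3; p=21
e=4: not %3==0; p=25
e=6: %3==0, res = 3*2+6 = 12; p=26
res+p = 12+26 = 38

38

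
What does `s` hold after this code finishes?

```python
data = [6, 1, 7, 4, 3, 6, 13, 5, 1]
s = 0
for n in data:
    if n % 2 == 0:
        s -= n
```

n=6: even, s = 0-6 = -6
n=1: not even
n=7: not even
n=4: even, s = (-6)-4 = -10
n=3: not even
n=6: even, s = (-10)-6 = -16
n=13: not even
n=5: not even
n=1: not even

-16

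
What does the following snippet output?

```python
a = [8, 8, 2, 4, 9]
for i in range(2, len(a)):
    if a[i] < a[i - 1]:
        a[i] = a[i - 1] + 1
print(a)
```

i=2: 2<8, a[2] = 8+1 = 9 → [8, 8, 9, 4, 9]
i=3: 4<9, a[3] = 9+1 = 10 → [8, 8, 9, 10, 9]
i=4: 9<10, a[4] = 10+1 = 11 → [8, 8, 9, 10, 11]

[8, 8, 9, 10, 11]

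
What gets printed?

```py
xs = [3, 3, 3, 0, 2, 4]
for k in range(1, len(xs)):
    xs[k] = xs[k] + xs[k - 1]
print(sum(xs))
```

53

k=1: xs[1] = 3+3 = 6 → [3, 6, 3, 0, 2, 4]
k=2: xs[2] = 3+6 = 9 → [3, 6, 9, 0, 2, 4]
k=3: xs[3] = 0+9 = 9 → [3, 6, 9, 9, 2, 4]
k=4: xs[4] = 2+9 = 11 → [3, 6, 9, 9, 11, 4]
k=5: xs[5] = 4+11 = 15 → [3, 6, 9, 9, 11, 15]
sum = 53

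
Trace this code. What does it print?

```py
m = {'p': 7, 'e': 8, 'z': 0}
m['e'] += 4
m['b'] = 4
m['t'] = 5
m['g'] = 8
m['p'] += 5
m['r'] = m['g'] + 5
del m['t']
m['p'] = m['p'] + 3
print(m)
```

m['e'] = 8+4 = 12 → {'p': 7, 'e': 12, 'z': 0}
m['b'] = 4 → {'p': 7, 'e': 12, 'z': 0, 'b': 4}
m['t'] = 5 → {'p': 7, 'e': 12, 'z': 0, 'b': 4, 't': 5}
m['g'] = 8 → {'p': 7, 'e': 12, 'z': 0, 'b': 4, 't': 5, 'g': 8}
m['p'] = 7+5 = 12 → {'p': 12, 'e': 12, 'z': 0, 'b': 4, 't': 5, 'g': 8}
m['r'] = m['g']+5 = 13 → {'p': 12, 'e': 12, 'z': 0, 'b': 4, 't': 5, 'g': 8, 'r': 13}
del 't' → {'p': 12, 'e': 12, 'z': 0, 'b': 4, 'g': 8, 'r': 13}
m['p'] = m['p']+3 = 15 → {'p': 15, 'e': 12, 'z': 0, 'b': 4, 'g': 8, 'r': 13}

{'p': 15, 'e': 12, 'z': 0, 'b': 4, 'g': 8, 'r': 13}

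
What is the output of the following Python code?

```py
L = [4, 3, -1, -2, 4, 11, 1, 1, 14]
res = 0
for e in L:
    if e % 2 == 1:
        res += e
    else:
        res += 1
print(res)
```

e=4: not odd, res = 0+1 = 1
e=3: odd, res = 1+3 = 4
e=-1: odd, res = 4+(-1) = 3
e=-2: not odd, res = 3+1 = 4
e=4: not odd, res = 4+1 = 5
e=11: odd, res = 5+11 = 16
e=1: odd, res = 16+1 = 17
e=1: odd, res = 17+1 = 18
e=14: not odd, res = 18+1 = 19

19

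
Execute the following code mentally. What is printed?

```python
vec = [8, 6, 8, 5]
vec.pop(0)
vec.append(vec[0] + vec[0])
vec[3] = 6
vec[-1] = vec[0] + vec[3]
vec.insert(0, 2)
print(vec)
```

pop(0) removes 8 → [6, 8, 5]
append vec[0]+vec[0] = 6+6 = 12 → [6, 8, 5, 12]
vec[3] = 6 → [6, 8, 5, 6]
vec[-1] = vec[0]+vec[3] = 6+6 = 12 → [6, 8, 5, 12]
insert 2 at 0 → [2, 6, 8, 5, 12]

[2, 6, 8, 5, 12]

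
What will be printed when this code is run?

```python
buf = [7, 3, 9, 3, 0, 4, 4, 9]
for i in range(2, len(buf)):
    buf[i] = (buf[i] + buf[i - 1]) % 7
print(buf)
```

i=2: buf[2] = (9+3)%7 = 5 → [7, 3, 5, 3, 0, 4, 4, 9]
i=3: buf[3] = (3+5)%7 = 1 → [7, 3, 5, 1, 0, 4, 4, 9]
i=4: buf[4] = (0+1)%7 = 1 → [7, 3, 5, 1, 1, 4, 4, 9]
i=5: buf[5] = (4+1)%7 = 5 → [7, 3, 5, 1, 1, 5, 4, 9]
i=6: buf[6] = (4+5)%7 = 2 → [7, 3, 5, 1, 1, 5, 2, 9]
i=7: buf[7] = (9+2)%7 = 4 → [7, 3, 5, 1, 1, 5, 2, 4]

[7, 3, 5, 1, 1, 5, 2, 4]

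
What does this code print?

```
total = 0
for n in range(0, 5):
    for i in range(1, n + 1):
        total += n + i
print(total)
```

50

n=1,i=1: total = 0+2 = 2
n=2,i=1: total = 2+3 = 5
n=2,i=2: total = 5+4 = 9
n=3,i=1: total = 9+4 = 13
n=3,i=2: total = 13+5 = 18
n=3,i=3: total = 18+6 = 24
n=4,i=1: total = 24+5 = 29
n=4,i=2: total = 29+6 = 35
n=4,i=3: total = 35+7 = 42
n=4,i=4: total = 42+8 = 50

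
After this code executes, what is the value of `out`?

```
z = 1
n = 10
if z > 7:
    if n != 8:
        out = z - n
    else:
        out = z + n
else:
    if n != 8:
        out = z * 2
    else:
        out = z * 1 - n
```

z=1, n=10
z > 7 is False; n != 8 is True
→ out = z * 2 = 2

2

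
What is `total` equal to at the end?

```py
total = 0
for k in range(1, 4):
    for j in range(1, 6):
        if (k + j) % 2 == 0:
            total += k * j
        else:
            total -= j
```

27

k=1,j=1: even sum, total = 0+1 = 1
k=1,j=2: odd sum, total = 1-2 = -1
k=1,j=3: even sum, total = (-1)+3 = 2
k=1,j=4: odd sum, total = 2-4 = -2
k=1,j=5: even sum, total = (-2)+5 = 3
k=2,j=1: odd sum, total = 3-1 = 2
k=2,j=2: even sum, total = 2+4 = 6
k=2,j=3: odd sum, total = 6-3 = 3
k=2,j=4: even sum, total = 3+8 = 11
k=2,j=5: odd sum, total = 11-5 = 6
k=3,j=1: even sum, total = 6+3 = 9
k=3,j=2: odd sum, total = 9-2 = 7
k=3,j=3: even sum, total = 7+9 = 16
k=3,j=4: odd sum, total = 16-4 = 12
k=3,j=5: even sum, total = 12+15 = 27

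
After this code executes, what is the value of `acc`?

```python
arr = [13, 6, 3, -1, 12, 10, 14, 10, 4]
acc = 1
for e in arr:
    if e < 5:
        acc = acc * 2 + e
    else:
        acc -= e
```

e=13: not <5, acc = 1-13 = -12
e=6: not <5, acc = (-12)-6 = -18
e=3: <5, acc = (-18)*2+3 = -33
e=-1: <5, acc = (-33)*2+(-1) = -67
e=12: not <5, acc = (-67)-12 = -79
e=10: not <5, acc = (-79)-10 = -89
e=14: not <5, acc = (-89)-14 = -103
e=10: not <5, acc = (-103)-10 = -113
e=4: <5, acc = (-113)*2+4 = -222

-222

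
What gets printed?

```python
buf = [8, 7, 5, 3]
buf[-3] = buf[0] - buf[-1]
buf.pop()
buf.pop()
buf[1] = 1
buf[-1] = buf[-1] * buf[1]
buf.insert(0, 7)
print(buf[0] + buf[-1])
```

8

buf[-3] = buf[0]-buf[-1] = 8-3 = 5 → [8, 5, 5, 3]
pop() removes 3 → [8, 5, 5]
pop() removes 5 → [8, 5]
buf[1] = 1 → [8, 1]
buf[-1] = buf[-1]*buf[1] = 1*1 = 1 → [8, 1]
insert 7 at 0 → [7, 8, 1]
buf[0]+buf[-1] = 7+1 = 8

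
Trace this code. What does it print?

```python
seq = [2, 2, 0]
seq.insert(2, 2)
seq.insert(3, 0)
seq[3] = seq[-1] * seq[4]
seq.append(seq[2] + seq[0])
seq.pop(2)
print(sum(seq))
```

8

insert 2 at 2 → [2, 2, 2, 0]
insert 0 at 3 → [2, 2, 2, 0, 0]
seq[3] = seq[-1]*seq[4] = 0*0 = 0 → [2, 2, 2, 0, 0]
append seq[2]+seq[0] = 2+2 = 4 → [2, 2, 2, 0, 0, 4]
pop(2) removes 2 → [2, 2, 0, 0, 4]
sum = 8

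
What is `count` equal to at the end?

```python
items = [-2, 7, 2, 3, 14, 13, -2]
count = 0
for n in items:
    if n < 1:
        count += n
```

n=-2: <1, count = 0+(-2) = -2
n=7: not <1
n=2: not <1
n=3: not <1
n=14: not <1
n=13: not <1
n=-2: <1, count = (-2)+(-2) = -4

-4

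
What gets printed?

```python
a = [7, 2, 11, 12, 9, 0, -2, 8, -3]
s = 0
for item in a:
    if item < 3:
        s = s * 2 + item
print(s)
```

item=7: not <3
item=2: <3, s = 0*2+2 = 2
item=11: not <3
item=12: not <3
item=9: not <3
item=0: <3, s = 2*2+0 = 4
item=-2: <3, s = 4*2+(-2) = 6
item=8: not <3
item=-3: <3, s = 6*2+(-3) = 9

9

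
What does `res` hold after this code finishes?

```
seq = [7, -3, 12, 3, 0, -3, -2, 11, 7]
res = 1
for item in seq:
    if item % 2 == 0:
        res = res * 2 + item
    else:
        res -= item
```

item=7: not even, res = 1-7 = -6
item=-3: not even, res = (-6)-(-3) = -3
item=12: even, res = (-3)*2+12 = 6
item=3: not even, res = 6-3 = 3
item=0: even, res = 3*2+0 = 6
item=-3: not even, res = 6-(-3) = 9
item=-2: even, res = 9*2+(-2) = 16
item=11: not even, res = 16-11 = 5
item=7: not even, res = 5-7 = -2

-2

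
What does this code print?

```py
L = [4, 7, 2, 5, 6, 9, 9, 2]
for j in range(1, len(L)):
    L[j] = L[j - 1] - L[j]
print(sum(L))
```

j=1: L[1] = 4-7 = -3 → [4, -3, 2, 5, 6, 9, 9, 2]
j=2: L[2] = (-3)-2 = -5 → [4, -3, -5, 5, 6, 9, 9, 2]
j=3: L[3] = (-5)-5 = -10 → [4, -3, -5, -10, 6, 9, 9, 2]
j=4: L[4] = (-10)-6 = -16 → [4, -3, -5, -10, -16, 9, 9, 2]
j=5: L[5] = (-16)-9 = -25 → [4, -3, -5, -10, -16, -25, 9, 2]
j=6: L[6] = (-25)-9 = -34 → [4, -3, -5, -10, -16, -25, -34, 2]
j=7: L[7] = (-34)-2 = -36 → [4, -3, -5, -10, -16, -25, -34, -36]
sum = -125

-125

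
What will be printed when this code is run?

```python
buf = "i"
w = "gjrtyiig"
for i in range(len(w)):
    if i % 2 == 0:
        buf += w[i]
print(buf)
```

igryi

i=0: add 'g' → 'ig'
i=1: skip
i=2: add 'r' → 'igr'
i=3: skip
i=4: add 'y' → 'igry'
i=5: skip
i=6: add 'i' → 'igryi'
i=7: skip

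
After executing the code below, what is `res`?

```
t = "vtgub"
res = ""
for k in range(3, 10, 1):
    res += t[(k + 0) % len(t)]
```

k=3: add t[3]='u' → 'u'
k=4: add t[4]='b' → 'ub'
k=5: add t[0]='v' → 'ubv'
k=6: add t[1]='t' → 'ubvt'
k=7: add t[2]='g' → 'ubvtg'
k=8: add t[3]='u' → 'ubvtgu'
k=9: add t[4]='b' → 'ubvtgub'

'ubvtgub'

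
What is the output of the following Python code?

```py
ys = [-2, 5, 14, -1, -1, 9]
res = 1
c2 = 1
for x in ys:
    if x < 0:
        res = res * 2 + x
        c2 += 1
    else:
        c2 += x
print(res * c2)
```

-96

x=-2: <0, res = 1*2+(-2) = 0; c2=2
x=5: not <0; c2=7
x=14: not <0; c2=21
x=-1: <0, res = 0*2+(-1) = -1; c2=22
x=-1: <0, res = (-1)*2+(-1) = -3; c2=23
x=9: not <0; c2=32
res*c2 = (-3)*32 = -96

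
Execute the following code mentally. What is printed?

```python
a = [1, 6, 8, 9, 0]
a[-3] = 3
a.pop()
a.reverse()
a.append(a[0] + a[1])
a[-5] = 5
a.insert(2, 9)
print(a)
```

[5, 3, 9, 6, 1, 12]

a[-3] = 3 → [1, 6, 3, 9, 0]
pop() removes 0 → [1, 6, 3, 9]
reverse → [9, 3, 6, 1]
append a[0]+a[1] = 9+3 = 12 → [9, 3, 6, 1, 12]
a[-5] = 5 → [5, 3, 6, 1, 12]
insert 9 at 2 → [5, 3, 9, 6, 1, 12]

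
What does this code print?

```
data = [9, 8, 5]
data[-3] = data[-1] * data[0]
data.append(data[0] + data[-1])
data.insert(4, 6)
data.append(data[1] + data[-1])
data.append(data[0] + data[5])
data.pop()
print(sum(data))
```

data[-3] = data[-1]*data[0] = 5*9 = 45 → [45, 8, 5]
append data[0]+data[-1] = 45+5 = 50 → [45, 8, 5, 50]
insert 6 at 4 → [45, 8, 5, 50, 6]
append data[1]+data[-1] = 8+6 = 14 → [45, 8, 5, 50, 6, 14]
append data[0]+data[5] = 45+14 = 59 → [45, 8, 5, 50, 6, 14, 59]
pop() removes 59 → [45, 8, 5, 50, 6, 14]
sum = 128

128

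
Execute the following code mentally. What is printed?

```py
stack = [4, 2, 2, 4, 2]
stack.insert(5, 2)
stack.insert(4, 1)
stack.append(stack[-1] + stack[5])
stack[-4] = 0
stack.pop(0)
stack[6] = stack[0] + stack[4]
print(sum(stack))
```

16

insert 2 at 5 → [4, 2, 2, 4, 2, 2]
insert 1 at 4 → [4, 2, 2, 4, 1, 2, 2]
append stack[-1]+stack[5] = 2+2 = 4 → [4, 2, 2, 4, 1, 2, 2, 4]
stack[-4] = 0 → [4, 2, 2, 4, 0, 2, 2, 4]
pop(0) removes 4 → [2, 2, 4, 0, 2, 2, 4]
stack[6] = stack[0]+stack[4] = 2+2 = 4 → [2, 2, 4, 0, 2, 2, 4]
sum = 16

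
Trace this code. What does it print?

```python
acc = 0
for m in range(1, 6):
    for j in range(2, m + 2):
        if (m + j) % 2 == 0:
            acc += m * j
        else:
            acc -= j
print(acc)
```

46

m=1,j=2: odd sum, acc = 0-2 = -2
m=2,j=2: even sum, acc = (-2)+4 = 2
m=2,j=3: odd sum, acc = 2-3 = -1
m=3,j=2: odd sum, acc = (-1)-2 = -3
m=3,j=3: even sum, acc = (-3)+9 = 6
m=3,j=4: odd sum, acc = 6-4 = 2
m=4,j=2: even sum, acc = 2+8 = 10
m=4,j=3: odd sum, acc = 10-3 = 7
m=4,j=4: even sum, acc = 7+16 = 23
m=4,j=5: odd sum, acc = 23-5 = 18
m=5,j=2: odd sum, acc = 18-2 = 16
m=5,j=3: even sum, acc = 16+15 = 31
m=5,j=4: odd sum, acc = 31-4 = 27
m=5,j=5: even sum, acc = 27+25 = 52
m=5,j=6: odd sum, acc = 52-6 = 46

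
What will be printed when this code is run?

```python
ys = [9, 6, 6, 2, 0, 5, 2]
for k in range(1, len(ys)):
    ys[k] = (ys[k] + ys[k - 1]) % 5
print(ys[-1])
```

0

k=1: ys[1] = (6+9)%5 = 0 → [9, 0, 6, 2, 0, 5, 2]
k=2: ys[2] = (6+0)%5 = 1 → [9, 0, 1, 2, 0, 5, 2]
k=3: ys[3] = (2+1)%5 = 3 → [9, 0, 1, 3, 0, 5, 2]
k=4: ys[4] = (0+3)%5 = 3 → [9, 0, 1, 3, 3, 5, 2]
k=5: ys[5] = (5+3)%5 = 3 → [9, 0, 1, 3, 3, 3, 2]
k=6: ys[6] = (2+3)%5 = 0 → [9, 0, 1, 3, 3, 3, 0]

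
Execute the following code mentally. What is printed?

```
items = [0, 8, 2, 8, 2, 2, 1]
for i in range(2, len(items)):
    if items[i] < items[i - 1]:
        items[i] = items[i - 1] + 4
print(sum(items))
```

i=2: 2<8, items[2] = 8+4 = 12 → [0, 8, 12, 8, 2, 2, 1]
i=3: 8<12, items[3] = 12+4 = 16 → [0, 8, 12, 16, 2, 2, 1]
i=4: 2<16, items[4] = 16+4 = 20 → [0, 8, 12, 16, 20, 2, 1]
i=5: 2<20, items[5] = 20+4 = 24 → [0, 8, 12, 16, 20, 24, 1]
i=6: 1<24, items[6] = 24+4 = 28 → [0, 8, 12, 16, 20, 24, 28]
sum = 108

108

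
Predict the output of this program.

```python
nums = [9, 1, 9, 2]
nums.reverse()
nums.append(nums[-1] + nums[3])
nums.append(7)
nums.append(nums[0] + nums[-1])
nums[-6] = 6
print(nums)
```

[2, 6, 1, 9, 18, 7, 9]

reverse → [2, 9, 1, 9]
append nums[-1]+nums[3] = 9+9 = 18 → [2, 9, 1, 9, 18]
append 7 → [2, 9, 1, 9, 18, 7]
append nums[0]+nums[-1] = 2+7 = 9 → [2, 9, 1, 9, 18, 7, 9]
nums[-6] = 6 → [2, 6, 1, 9, 18, 7, 9]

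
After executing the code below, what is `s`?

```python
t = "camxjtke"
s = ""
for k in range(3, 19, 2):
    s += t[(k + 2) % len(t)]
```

k=3: add t[5]='t' → 't'
k=5: add t[7]='e' → 'te'
k=7: add t[1]='a' → 'tea'
k=9: add t[3]='x' → 'teax'
k=11: add t[5]='t' → 'teaxt'
k=13: add t[7]='e' → 'teaxte'
k=15: add t[1]='a' → 'teaxtea'
k=17: add t[3]='x' → 'teaxteax'

'teaxteax'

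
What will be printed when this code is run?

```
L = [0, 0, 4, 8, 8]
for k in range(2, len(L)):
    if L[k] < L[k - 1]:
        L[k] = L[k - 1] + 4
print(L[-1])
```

k=2: 4>=0, unchanged → [0, 0, 4, 8, 8]
k=3: 8>=4, unchanged → [0, 0, 4, 8, 8]
k=4: 8>=8, unchanged → [0, 0, 4, 8, 8]

8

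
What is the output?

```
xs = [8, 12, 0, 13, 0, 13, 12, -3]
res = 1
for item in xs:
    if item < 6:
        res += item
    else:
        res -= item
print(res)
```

item=8: not <6, res = 1-8 = -7
item=12: not <6, res = (-7)-12 = -19
item=0: <6, res = (-19)+0 = -19
item=13: not <6, res = (-19)-13 = -32
item=0: <6, res = (-32)+0 = -32
item=13: not <6, res = (-32)-13 = -45
item=12: not <6, res = (-45)-12 = -57
item=-3: <6, res = (-57)+(-3) = -60

-60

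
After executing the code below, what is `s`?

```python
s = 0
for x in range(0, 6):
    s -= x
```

-15

x=0: s = 0-0 = 0
x=1: s = 0-1 = -1
x=2: s = (-1)-2 = -3
x=3: s = (-3)-3 = -6
x=4: s = (-6)-4 = -10
x=5: s = (-10)-5 = -15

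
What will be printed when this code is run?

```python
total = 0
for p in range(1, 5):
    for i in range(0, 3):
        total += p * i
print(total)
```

p=1,i=0: total = 0+0 = 0
p=1,i=1: total = 0+1 = 1
p=1,i=2: total = 1+2 = 3
p=2,i=0: total = 3+0 = 3
p=2,i=1: total = 3+2 = 5
p=2,i=2: total = 5+4 = 9
p=3,i=0: total = 9+0 = 9
p=3,i=1: total = 9+3 = 12
p=3,i=2: total = 12+6 = 18
p=4,i=0: total = 18+0 = 18
p=4,i=1: total = 18+4 = 22
p=4,i=2: total = 22+8 = 30

30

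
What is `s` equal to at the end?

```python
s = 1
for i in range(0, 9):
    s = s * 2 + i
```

1014

i=0: s = 1*2+0 = 2
i=1: s = 2*2+1 = 5
i=2: s = 5*2+2 = 12
i=3: s = 12*2+3 = 27
i=4: s = 27*2+4 = 58
i=5: s = 58*2+5 = 121
i=6: s = 121*2+6 = 248
i=7: s = 248*2+7 = 503
i=8: s = 503*2+8 = 1014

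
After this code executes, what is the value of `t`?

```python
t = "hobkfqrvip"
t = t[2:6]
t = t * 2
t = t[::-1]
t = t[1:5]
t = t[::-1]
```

slice [2:6] → 'bkfq'
repeat ×2 → 'bkfqbkfq'
reverse → 'qfkbqfkb'
slice [1:5] → 'fkbq'
reverse → 'qbkf'

'qbkf'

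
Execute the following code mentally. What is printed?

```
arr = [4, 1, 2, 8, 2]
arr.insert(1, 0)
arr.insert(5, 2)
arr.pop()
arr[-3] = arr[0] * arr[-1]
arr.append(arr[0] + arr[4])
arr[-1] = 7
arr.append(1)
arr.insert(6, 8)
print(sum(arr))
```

insert 0 at 1 → [4, 0, 1, 2, 8, 2]
insert 2 at 5 → [4, 0, 1, 2, 8, 2, 2]
pop() removes 2 → [4, 0, 1, 2, 8, 2]
arr[-3] = arr[0]*arr[-1] = 4*2 = 8 → [4, 0, 1, 8, 8, 2]
append arr[0]+arr[4] = 4+8 = 12 → [4, 0, 1, 8, 8, 2, 12]
arr[-1] = 7 → [4, 0, 1, 8, 8, 2, 7]
append 1 → [4, 0, 1, 8, 8, 2, 7, 1]
insert 8 at 6 → [4, 0, 1, 8, 8, 2, 8, 7, 1]
sum = 39

39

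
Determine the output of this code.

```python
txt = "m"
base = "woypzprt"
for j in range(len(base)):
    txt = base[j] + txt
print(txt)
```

trpzpyowm

j=0: prepend 'w' → 'wm'
j=1: prepend 'o' → 'owm'
j=2: prepend 'y' → 'yowm'
j=3: prepend 'p' → 'pyowm'
j=4: prepend 'z' → 'zpyowm'
j=5: prepend 'p' → 'pzpyowm'
j=6: prepend 'r' → 'rpzpyowm'
j=7: prepend 't' → 'trpzpyowm'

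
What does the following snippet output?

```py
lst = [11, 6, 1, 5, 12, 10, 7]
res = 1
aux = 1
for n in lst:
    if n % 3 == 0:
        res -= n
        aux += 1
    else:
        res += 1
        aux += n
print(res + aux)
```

25

n=11: not %3==0, res = 1+1 = 2; aux=12
n=6: %3==0, res = 2-6 = -4; aux=13
n=1: not %3==0, res = (-4)+1 = -3; aux=14
n=5: not %3==0, res = (-3)+1 = -2; aux=19
n=12: %3==0, res = (-2)-12 = -14; aux=20
n=10: not %3==0, res = (-14)+1 = -13; aux=30
n=7: not %3==0, res = (-13)+1 = -12; aux=37
res+aux = (-12)+37 = 25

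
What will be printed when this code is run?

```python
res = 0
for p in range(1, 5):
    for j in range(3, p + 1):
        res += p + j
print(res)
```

21

p=3,j=3: res = 0+6 = 6
p=4,j=3: res = 6+7 = 13
p=4,j=4: res = 13+8 = 21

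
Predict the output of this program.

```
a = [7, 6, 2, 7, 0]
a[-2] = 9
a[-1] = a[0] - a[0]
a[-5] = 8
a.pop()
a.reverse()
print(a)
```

[9, 2, 6, 8]

a[-2] = 9 → [7, 6, 2, 9, 0]
a[-1] = a[0]-a[0] = 7-7 = 0 → [7, 6, 2, 9, 0]
a[-5] = 8 → [8, 6, 2, 9, 0]
pop() removes 0 → [8, 6, 2, 9]
reverse → [9, 2, 6, 8]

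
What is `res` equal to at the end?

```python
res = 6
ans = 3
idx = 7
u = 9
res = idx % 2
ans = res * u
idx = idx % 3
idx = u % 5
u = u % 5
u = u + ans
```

res = 7%2 = 1
ans = 1*9 = 9
idx = 7%3 = 1
idx = 9%5 = 4
u = 9%5 = 4
u = 4+9 = 13

1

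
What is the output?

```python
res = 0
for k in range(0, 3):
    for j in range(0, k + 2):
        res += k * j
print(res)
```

15

k=0,j=0: res = 0+0 = 0
k=0,j=1: res = 0+0 = 0
k=1,j=0: res = 0+0 = 0
k=1,j=1: res = 0+1 = 1
k=1,j=2: res = 1+2 = 3
k=2,j=0: res = 3+0 = 3
k=2,j=1: res = 3+2 = 5
k=2,j=2: res = 5+4 = 9
k=2,j=3: res = 9+6 = 15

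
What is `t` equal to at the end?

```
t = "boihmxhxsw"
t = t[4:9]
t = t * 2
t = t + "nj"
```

slice [4:9] → 'mxhxs'
repeat ×2 → 'mxhxsmxhxs'
+ 'nj' → 'mxhxsmxhxsnj'

'mxhxsmxhxsnj'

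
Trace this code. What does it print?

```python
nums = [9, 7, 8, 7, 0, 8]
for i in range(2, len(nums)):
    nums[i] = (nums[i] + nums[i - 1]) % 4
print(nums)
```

i=2: nums[2] = (8+7)%4 = 3 → [9, 7, 3, 7, 0, 8]
i=3: nums[3] = (7+3)%4 = 2 → [9, 7, 3, 2, 0, 8]
i=4: nums[4] = (0+2)%4 = 2 → [9, 7, 3, 2, 2, 8]
i=5: nums[5] = (8+2)%4 = 2 → [9, 7, 3, 2, 2, 2]

[9, 7, 3, 2, 2, 2]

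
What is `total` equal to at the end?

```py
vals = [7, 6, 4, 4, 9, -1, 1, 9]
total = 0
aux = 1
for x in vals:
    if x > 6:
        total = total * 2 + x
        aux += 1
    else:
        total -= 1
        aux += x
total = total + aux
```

x=7: >6, total = 0*2+7 = 7; aux=2
x=6: not >6, total = 7-1 = 6; aux=8
x=4: not >6, total = 6-1 = 5; aux=12
x=4: not >6, total = 5-1 = 4; aux=16
x=9: >6, total = 4*2+9 = 17; aux=17
x=-1: not >6, total = 17-1 = 16; aux=16
x=1: not >6, total = 16-1 = 15; aux=17
x=9: >6, total = 15*2+9 = 39; aux=18
total+aux = 39+18 = 57

57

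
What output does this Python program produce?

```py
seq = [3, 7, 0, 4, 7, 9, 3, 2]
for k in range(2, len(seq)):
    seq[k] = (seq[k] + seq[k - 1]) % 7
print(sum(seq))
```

30

k=2: seq[2] = (0+7)%7 = 0 → [3, 7, 0, 4, 7, 9, 3, 2]
k=3: seq[3] = (4+0)%7 = 4 → [3, 7, 0, 4, 7, 9, 3, 2]
k=4: seq[4] = (7+4)%7 = 4 → [3, 7, 0, 4, 4, 9, 3, 2]
k=5: seq[5] = (9+4)%7 = 6 → [3, 7, 0, 4, 4, 6, 3, 2]
k=6: seq[6] = (3+6)%7 = 2 → [3, 7, 0, 4, 4, 6, 2, 2]
k=7: seq[7] = (2+2)%7 = 4 → [3, 7, 0, 4, 4, 6, 2, 4]
sum = 30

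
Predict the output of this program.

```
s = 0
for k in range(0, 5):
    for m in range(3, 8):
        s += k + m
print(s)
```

175

k=0,m=3: s = 0+3 = 3
k=0,m=4: s = 3+4 = 7
k=0,m=5: s = 7+5 = 12
k=0,m=6: s = 12+6 = 18
k=0,m=7: s = 18+7 = 25
k=1,m=3: s = 25+4 = 29
k=1,m=4: s = 29+5 = 34
k=1,m=5: s = 34+6 = 40
k=1,m=6: s = 40+7 = 47
k=1,m=7: s = 47+8 = 55
k=2,m=3: s = 55+5 = 60
k=2,m=4: s = 60+6 = 66
k=2,m=5: s = 66+7 = 73
k=2,m=6: s = 73+8 = 81
k=2,m=7: s = 81+9 = 90
k=3,m=3: s = 90+6 = 96
k=3,m=4: s = 96+7 = 103
k=3,m=5: s = 103+8 = 111
k=3,m=6: s = 111+9 = 120
k=3,m=7: s = 120+10 = 130
k=4,m=3: s = 130+7 = 137
k=4,m=4: s = 137+8 = 145
k=4,m=5: s = 145+9 = 154
k=4,m=6: s = 154+10 = 164
k=4,m=7: s = 164+11 = 175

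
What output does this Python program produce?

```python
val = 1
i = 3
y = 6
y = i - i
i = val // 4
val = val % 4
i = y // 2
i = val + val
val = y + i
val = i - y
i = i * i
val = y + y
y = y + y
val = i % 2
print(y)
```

0

y = 3-3 = 0
i = 1//4 = 0
val = 1%4 = 1
i = 0//2 = 0
i = 1+1 = 2
val = 0+2 = 2
val = 2-0 = 2
i = 2*2 = 4
val = 0+0 = 0
y = 0+0 = 0
val = 4%2 = 0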